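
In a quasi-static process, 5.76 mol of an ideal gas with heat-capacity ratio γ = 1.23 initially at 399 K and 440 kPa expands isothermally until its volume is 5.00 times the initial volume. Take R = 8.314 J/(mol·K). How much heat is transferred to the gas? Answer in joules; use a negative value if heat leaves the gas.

30800 J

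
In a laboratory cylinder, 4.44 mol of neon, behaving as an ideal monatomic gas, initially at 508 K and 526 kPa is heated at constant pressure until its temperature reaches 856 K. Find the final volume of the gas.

60.1 L

V₁ = nRT₁/P₁ = 4.44×8.314×508/526 = 35.7 L.
Isobaric: P stays 526 kPa; V/T = const ⇒ T₂ = 856 K, V₂ = 60.1 L.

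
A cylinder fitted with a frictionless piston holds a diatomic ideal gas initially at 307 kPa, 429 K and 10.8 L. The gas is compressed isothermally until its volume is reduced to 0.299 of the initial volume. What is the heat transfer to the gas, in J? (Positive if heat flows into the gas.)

-4000 J

n = P₁V₁/(RT₁) = 307×10.8/(8.314×429) = 0.930 mol.
Isothermal: T stays 429 K; PV = const ⇒ V₂ = 3.23 L, P₂ = 1030 kPa.
ΔU = 0 (ideal gas, T constant).
W = nRT ln(V₂/V₁) = 0.930×8.314×429×ln(0.299) = -4000 J.
Q = ΔU + W = -4000 J.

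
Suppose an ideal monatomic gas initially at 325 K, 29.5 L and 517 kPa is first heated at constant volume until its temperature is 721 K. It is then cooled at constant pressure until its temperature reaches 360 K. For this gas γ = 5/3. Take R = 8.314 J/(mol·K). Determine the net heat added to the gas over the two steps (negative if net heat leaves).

n = P₁V₁/(RT₁) = 517×29.5/(8.314×325) = 5.64 mol.
Step 1 — Isochoric: V stays 29.5 L; P/T = const ⇒ T₂ = 721 K, P₂ = 1150 kPa.
W = 0 (no volume change).
ΔU = nCvΔT = 5.64×12.5×(721−325) = 27900 J.
Q = ΔU = 27900 J.
State after step 1: P = 1150 kPa, V = 29.5 L, T = 721 K.
Step 2 — Isobaric: P stays 1150 kPa; V/T = const ⇒ T₂ = 360 K, V₂ = 14.7 L.
W = PΔV = 1150×(14.7−29.5) kPa·L = -16900 J.
ΔU = nCvΔT = 5.64×12.5×(360−721) = -25400 J.
Q = ΔU + W = nCpΔT = -42400 J.
Net over both steps: W = -16900 J, Q = -14500 J, ΔU = 2460 J.

-14500 J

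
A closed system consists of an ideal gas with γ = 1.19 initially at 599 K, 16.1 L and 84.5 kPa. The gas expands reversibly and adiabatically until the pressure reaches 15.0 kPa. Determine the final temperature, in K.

455 K

Adiabatic: T₂/T₁ = (P₂/P₁)^((γ−1)/γ) ⇒ T₂ = 599×(0.178)^0.160 = 455 K; V₂ = 68.8 L.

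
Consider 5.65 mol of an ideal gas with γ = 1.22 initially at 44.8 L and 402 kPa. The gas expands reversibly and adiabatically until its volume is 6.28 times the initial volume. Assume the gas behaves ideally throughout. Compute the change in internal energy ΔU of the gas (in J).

T₁ = P₁V₁/(nR) = 402×44.8/(5.65×8.314) = 383 K.
Adiabatic: TV^(γ−1) = const ⇒ T₂ = 383×(0.159)^0.220 = 256 K; PV^γ = const ⇒ P₂ = 42.7 kPa.
For an ideal gas ΔU = nCvΔT with Cv = R/(γ−1) = 37.8 J/(mol·K).
ΔU = 5.65×37.8×(256−383) = -27200 J.

-27200 J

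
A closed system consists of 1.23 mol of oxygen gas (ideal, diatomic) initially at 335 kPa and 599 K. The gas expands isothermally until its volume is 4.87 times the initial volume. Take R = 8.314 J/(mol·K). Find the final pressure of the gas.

68.8 kPa

V₁ = nRT₁/P₁ = 1.23×8.314×599/335 = 18.3 L.
Isothermal: T stays 599 K; PV = const ⇒ V₂ = 89.0 L, P₂ = 68.8 kPa.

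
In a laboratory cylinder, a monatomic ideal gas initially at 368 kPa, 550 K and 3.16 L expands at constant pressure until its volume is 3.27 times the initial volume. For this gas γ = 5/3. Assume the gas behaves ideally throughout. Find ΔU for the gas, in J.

3960 J

n = P₁V₁/(RT₁) = 368×3.16/(8.314×550) = 0.254 mol.
Isobaric: P stays 368 kPa; V/T = const ⇒ T₂ = 1800 K, V₂ = 10.3 L.
For an ideal gas ΔU = nCvΔT with Cv = (3/2)R = 12.5 J/(mol·K).
ΔU = 0.254×12.5×(1800−550) = 3960 J.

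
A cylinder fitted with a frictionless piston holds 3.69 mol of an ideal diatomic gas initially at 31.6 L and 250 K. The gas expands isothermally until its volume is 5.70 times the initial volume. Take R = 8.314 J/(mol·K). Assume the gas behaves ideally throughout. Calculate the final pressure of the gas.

P₁ = nRT₁/V₁ = 3.69×8.314×250/31.6 = 243 kPa.
Isothermal: T stays 250 K; PV = const ⇒ V₂ = 180 L, P₂ = 42.6 kPa.

42.6 kPa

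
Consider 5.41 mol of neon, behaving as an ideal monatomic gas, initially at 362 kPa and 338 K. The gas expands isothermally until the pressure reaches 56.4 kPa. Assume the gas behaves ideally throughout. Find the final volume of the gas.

V₁ = nRT₁/P₁ = 5.41×8.314×338/362 = 42.0 L.
Isothermal: T stays 338 K; PV = const ⇒ V₂ = 270 L, P₂ = 56.4 kPa.

270 L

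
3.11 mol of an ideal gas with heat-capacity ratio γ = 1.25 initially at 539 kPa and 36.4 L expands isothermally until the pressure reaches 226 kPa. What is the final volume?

86.8 L

T₁ = P₁V₁/(nR) = 539×36.4/(3.11×8.314) = 759 K.
Isothermal: T stays 759 K; PV = const ⇒ V₂ = 86.8 L, P₂ = 226 kPa.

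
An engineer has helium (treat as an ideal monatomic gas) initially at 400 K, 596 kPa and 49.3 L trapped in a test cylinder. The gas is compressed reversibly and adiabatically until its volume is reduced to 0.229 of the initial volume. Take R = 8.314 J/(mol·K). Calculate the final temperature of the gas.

Adiabatic: TV^(γ−1) = const ⇒ T₂ = 400×(4.37)^0.667 = 1070 K; PV^γ = const ⇒ P₂ = 6950 kPa.

1070 K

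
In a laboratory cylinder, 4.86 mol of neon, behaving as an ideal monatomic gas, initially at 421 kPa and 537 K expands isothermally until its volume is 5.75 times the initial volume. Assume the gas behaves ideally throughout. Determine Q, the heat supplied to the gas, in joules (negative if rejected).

V₁ = nRT₁/P₁ = 4.86×8.314×537/421 = 51.5 L.
Isothermal: T stays 537 K; PV = const ⇒ V₂ = 296 L, P₂ = 73.2 kPa.
ΔU = 0 (ideal gas, T constant).
W = nRT ln(V₂/V₁) = 4.86×8.314×537×ln(5.75) = 38000 J.
Q = ΔU + W = 38000 J.

38000 J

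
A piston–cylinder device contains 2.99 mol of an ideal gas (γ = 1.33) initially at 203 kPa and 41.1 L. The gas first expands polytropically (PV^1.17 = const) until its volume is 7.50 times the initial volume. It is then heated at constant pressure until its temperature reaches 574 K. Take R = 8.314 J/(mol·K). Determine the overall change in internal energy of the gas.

T₁ = P₁V₁/(nR) = 203×41.1/(2.99×8.314) = 336 K.
Step 1 — Polytropic n=1.17: T₂ = T₁(V₁/V₂)^(n−1) = 336×(0.133)^0.17 = 238 K; P₂ = P₁(V₁/V₂)^n = 19.2 kPa.
W = (P₁V₁−P₂V₂)/(n−1) = (203×41.1−19.2×308)/0.17 = 14200 J.
ΔU = nCvΔT = 2.99×25.2×(238−336) = -7330 J.
Q = ΔU + W = 6900 J.
State after step 1: P = 19.2 kPa, V = 308 L, T = 238 K.
Step 2 — Isobaric: P stays 19.2 kPa; V/T = const ⇒ T₂ = 574 K, V₂ = 743 L.
W = PΔV = 19.2×(743−308) kPa·L = 8350 J.
ΔU = nCvΔT = 2.99×25.2×(574−238) = 25300 J.
Q = ΔU + W = nCpΔT = 33600 J.
Net over both steps: W = 22600 J, Q = 40500 J, ΔU = 18000 J.

18000 J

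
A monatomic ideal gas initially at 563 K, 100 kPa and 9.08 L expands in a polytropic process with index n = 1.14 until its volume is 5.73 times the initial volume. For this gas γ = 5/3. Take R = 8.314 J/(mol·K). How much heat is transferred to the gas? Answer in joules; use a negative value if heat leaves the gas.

1110 J

n = P₁V₁/(RT₁) = 100×9.08/(8.314×563) = 0.194 mol.
Polytropic n=1.14: T₂ = T₁(V₁/V₂)^(n−1) = 563×(0.175)^0.14 = 441 K; P₂ = P₁(V₁/V₂)^n = 13.7 kPa.
W = (P₁V₁−P₂V₂)/(n−1) = (100×9.08−13.7×52.0)/0.14 = 1410 J.
ΔU = nCvΔT = 0.194×12.5×(441−563) = -295 J.
Q = ΔU + W = 1110 J.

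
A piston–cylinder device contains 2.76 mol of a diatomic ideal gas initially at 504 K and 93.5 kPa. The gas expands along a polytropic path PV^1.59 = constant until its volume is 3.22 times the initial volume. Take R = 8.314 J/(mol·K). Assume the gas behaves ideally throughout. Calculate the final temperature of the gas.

253 K

V₁ = nRT₁/P₁ = 2.76×8.314×504/93.5 = 124 L.
Polytropic n=1.59: T₂ = T₁(V₁/V₂)^(n−1) = 504×(0.311)^0.59 = 253 K; P₂ = P₁(V₁/V₂)^n = 14.6 kPa.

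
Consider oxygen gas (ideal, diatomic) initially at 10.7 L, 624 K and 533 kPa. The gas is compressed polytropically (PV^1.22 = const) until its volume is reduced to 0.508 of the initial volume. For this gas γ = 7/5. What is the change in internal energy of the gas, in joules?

2290 J

n = P₁V₁/(RT₁) = 533×10.7/(8.314×624) = 1.10 mol.
Polytropic n=1.22: T₂ = T₁(V₁/V₂)^(n−1) = 624×(1.97)^0.22 = 724 K; P₂ = P₁(V₁/V₂)^n = 1220 kPa.
For an ideal gas ΔU = nCvΔT with Cv = (5/2)R = 20.8 J/(mol·K).
ΔU = 1.10×20.8×(724−624) = 2290 J.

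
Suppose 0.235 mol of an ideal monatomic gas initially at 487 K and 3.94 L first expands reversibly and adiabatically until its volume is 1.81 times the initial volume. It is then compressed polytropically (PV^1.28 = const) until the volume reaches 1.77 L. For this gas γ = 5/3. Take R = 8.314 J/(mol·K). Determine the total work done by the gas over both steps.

-626 J

P₁ = nRT₁/V₁ = 0.235×8.314×487/3.94 = 241 kPa.
Step 1 — Adiabatic: TV^(γ−1) = const ⇒ T₂ = 487×(0.552)^0.667 = 328 K; PV^γ = const ⇒ P₂ = 89.8 kPa.
ΔU = nCvΔT = 0.235×12.5×(328−487) = -466 J.
Q = 0 for an adiabatic process, so W = −ΔU = 466 J.
State after step 1: P = 89.8 kPa, V = 7.13 L, T = 328 K.
Step 2 — Polytropic n=1.28: T₂ = T₁(V₁/V₂)^(n−1) = 328×(4.03)^0.28 = 484 K; P₂ = P₁(V₁/V₂)^n = 535 kPa.
W = (P₁V₁−P₂V₂)/(n−1) = (89.8×7.13−535×1.77)/0.28 = -1090 J.
ΔU = nCvΔT = 0.235×12.5×(484−328) = 459 J.
Q = ΔU + W = -633 J.
Net over both steps: W = -626 J, Q = -633 J, ΔU = -7.63 J.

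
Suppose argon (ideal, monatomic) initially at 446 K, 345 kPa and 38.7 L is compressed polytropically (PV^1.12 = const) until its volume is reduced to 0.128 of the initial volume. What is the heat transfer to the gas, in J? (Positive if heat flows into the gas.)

n = P₁V₁/(RT₁) = 345×38.7/(8.314×446) = 3.60 mol.
Polytropic n=1.12: T₂ = T₁(V₁/V₂)^(n−1) = 446×(7.81)^0.12 = 571 K; P₂ = P₁(V₁/V₂)^n = 3450 kPa.
W = (P₁V₁−P₂V₂)/(n−1) = (345×38.7−3450×4.95)/0.12 = -31100 J.
ΔU = nCvΔT = 3.60×12.5×(571−446) = 5600 J.
Q = ΔU + W = -25500 J.

-25500 J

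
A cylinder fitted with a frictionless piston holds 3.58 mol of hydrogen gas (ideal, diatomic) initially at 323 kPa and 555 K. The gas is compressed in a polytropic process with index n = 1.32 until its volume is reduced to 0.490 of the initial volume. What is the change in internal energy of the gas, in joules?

10600 J

V₁ = nRT₁/P₁ = 3.58×8.314×555/323 = 51.1 L.
Polytropic n=1.32: T₂ = T₁(V₁/V₂)^(n−1) = 555×(2.04)^0.32 = 697 K; P₂ = P₁(V₁/V₂)^n = 828 kPa.
For an ideal gas ΔU = nCvΔT with Cv = (5/2)R = 20.8 J/(mol·K).
ΔU = 3.58×20.8×(697−555) = 10600 J.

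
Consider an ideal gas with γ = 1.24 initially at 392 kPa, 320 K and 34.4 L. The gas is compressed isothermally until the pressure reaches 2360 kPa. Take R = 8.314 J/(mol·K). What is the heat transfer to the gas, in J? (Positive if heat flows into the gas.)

-24200 J

n = P₁V₁/(RT₁) = 392×34.4/(8.314×320) = 5.07 mol.
Isothermal: T stays 320 K; PV = const ⇒ V₂ = 5.71 L, P₂ = 2360 kPa.
ΔU = 0 (ideal gas, T constant).
W = nRT ln(V₂/V₁) = 5.07×8.314×320×ln(0.166) = -24200 J.
Q = ΔU + W = -24200 J.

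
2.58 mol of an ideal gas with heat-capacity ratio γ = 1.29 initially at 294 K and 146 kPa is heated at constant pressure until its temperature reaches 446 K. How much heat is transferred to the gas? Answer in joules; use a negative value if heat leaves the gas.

V₁ = nRT₁/P₁ = 2.58×8.314×294/146 = 43.2 L.
Isobaric: P stays 146 kPa; V/T = const ⇒ T₂ = 446 K, V₂ = 65.5 L.
W = PΔV = 146×(65.5−43.2) kPa·L = 3260 J.
ΔU = nCvΔT = 2.58×28.7×(446−294) = 11200 J.
Q = ΔU + W = nCpΔT = 14500 J.

14500 J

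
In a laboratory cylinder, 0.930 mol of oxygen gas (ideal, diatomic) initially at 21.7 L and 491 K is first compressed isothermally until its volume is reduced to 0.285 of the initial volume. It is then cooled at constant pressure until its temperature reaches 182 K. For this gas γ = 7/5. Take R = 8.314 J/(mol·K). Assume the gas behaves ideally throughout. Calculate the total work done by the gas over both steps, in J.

-7150 J

P₁ = nRT₁/V₁ = 0.930×8.314×491/21.7 = 175 kPa.
Step 1 — Isothermal: T stays 491 K; PV = const ⇒ V₂ = 6.18 L, P₂ = 614 kPa.
ΔU = 0 (ideal gas, T constant).
W = nRT ln(V₂/V₁) = 0.930×8.314×491×ln(0.285) = -4770 J.
Q = ΔU + W = -4770 J.
State after step 1: P = 614 kPa, V = 6.18 L, T = 491 K.
Step 2 — Isobaric: P stays 614 kPa; V/T = const ⇒ T₂ = 182 K, V₂ = 2.29 L.
W = PΔV = 614×(2.29−6.18) kPa·L = -2390 J.
ΔU = nCvΔT = 0.930×20.8×(182−491) = -5970 J.
Q = ΔU + W = nCpΔT = -8360 J.
Net over both steps: W = -7150 J, Q = -13100 J, ΔU = -5970 J.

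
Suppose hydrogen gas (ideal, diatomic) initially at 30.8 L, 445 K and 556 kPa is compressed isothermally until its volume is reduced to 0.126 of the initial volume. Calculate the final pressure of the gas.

Isothermal: T stays 445 K; PV = const ⇒ V₂ = 3.88 L, P₂ = 4410 kPa.

4410 kPa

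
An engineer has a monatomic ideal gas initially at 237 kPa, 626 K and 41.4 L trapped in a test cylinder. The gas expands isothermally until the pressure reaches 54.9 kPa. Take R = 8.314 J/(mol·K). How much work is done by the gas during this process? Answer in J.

14400 J

n = P₁V₁/(RT₁) = 237×41.4/(8.314×626) = 1.89 mol.
Isothermal: T stays 626 K; PV = const ⇒ V₂ = 179 L, P₂ = 54.9 kPa.
W = nRT ln(V₂/V₁) = 1.89×8.314×626×ln(4.32) = 14400 J.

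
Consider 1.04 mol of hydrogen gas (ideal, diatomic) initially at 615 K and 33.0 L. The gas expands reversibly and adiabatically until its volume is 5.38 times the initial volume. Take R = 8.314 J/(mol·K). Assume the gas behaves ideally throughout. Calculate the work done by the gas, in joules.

6510 J

P₁ = nRT₁/V₁ = 1.04×8.314×615/33.0 = 161 kPa.
Adiabatic: TV^(γ−1) = const ⇒ T₂ = 615×(0.186)^0.400 = 314 K; PV^γ = const ⇒ P₂ = 15.3 kPa.
ΔU = nCvΔT = 1.04×20.8×(314−615) = -6510 J.
Q = 0 for an adiabatic process, so W = −ΔU = 6510 J.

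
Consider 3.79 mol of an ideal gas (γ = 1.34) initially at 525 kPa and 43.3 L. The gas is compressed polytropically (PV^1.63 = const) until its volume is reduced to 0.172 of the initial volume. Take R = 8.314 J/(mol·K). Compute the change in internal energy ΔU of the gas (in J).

136000 J

T₁ = P₁V₁/(nR) = 525×43.3/(3.79×8.314) = 721 K.
Polytropic n=1.63: T₂ = T₁(V₁/V₂)^(n−1) = 721×(5.81)^0.63 = 2190 K; P₂ = P₁(V₁/V₂)^n = 9250 kPa.
For an ideal gas ΔU = nCvΔT with Cv = R/(γ−1) = 24.5 J/(mol·K).
ΔU = 3.79×24.5×(2190−721) = 136000 J.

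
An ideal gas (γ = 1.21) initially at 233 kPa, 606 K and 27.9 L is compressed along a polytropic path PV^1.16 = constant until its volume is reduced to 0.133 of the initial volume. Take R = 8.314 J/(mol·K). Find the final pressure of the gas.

Polytropic n=1.16: T₂ = T₁(V₁/V₂)^(n−1) = 606×(7.52)^0.16 = 837 K; P₂ = P₁(V₁/V₂)^n = 2420 kPa.

2420 kPa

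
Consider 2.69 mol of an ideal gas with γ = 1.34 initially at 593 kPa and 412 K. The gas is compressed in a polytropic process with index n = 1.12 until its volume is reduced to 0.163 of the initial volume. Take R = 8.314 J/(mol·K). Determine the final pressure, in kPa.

V₁ = nRT₁/P₁ = 2.69×8.314×412/593 = 15.5 L.
Polytropic n=1.12: T₂ = T₁(V₁/V₂)^(n−1) = 412×(6.13)^0.12 = 512 K; P₂ = P₁(V₁/V₂)^n = 4520 kPa.

4520 kPa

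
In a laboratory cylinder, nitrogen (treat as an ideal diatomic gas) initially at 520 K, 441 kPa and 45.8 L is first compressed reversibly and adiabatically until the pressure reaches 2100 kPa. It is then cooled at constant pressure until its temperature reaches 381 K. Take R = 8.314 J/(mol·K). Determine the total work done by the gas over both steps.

-45100 J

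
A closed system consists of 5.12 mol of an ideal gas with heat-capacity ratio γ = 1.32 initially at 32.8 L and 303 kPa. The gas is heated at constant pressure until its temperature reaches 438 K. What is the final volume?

T₁ = P₁V₁/(nR) = 303×32.8/(5.12×8.314) = 233 K.
Isobaric: P stays 303 kPa; V/T = const ⇒ T₂ = 438 K, V₂ = 61.5 L.

61.5 L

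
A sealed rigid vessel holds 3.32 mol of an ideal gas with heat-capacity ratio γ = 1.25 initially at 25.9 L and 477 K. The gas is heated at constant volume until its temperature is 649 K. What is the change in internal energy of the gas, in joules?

19000 J

P₁ = nRT₁/V₁ = 3.32×8.314×477/25.9 = 508 kPa.
Isochoric: V stays 25.9 L; P/T = const ⇒ T₂ = 649 K, P₂ = 692 kPa.
For an ideal gas ΔU = nCvΔT with Cv = R/(γ−1) = 33.3 J/(mol·K).
ΔU = 3.32×33.3×(649−477) = 19000 J.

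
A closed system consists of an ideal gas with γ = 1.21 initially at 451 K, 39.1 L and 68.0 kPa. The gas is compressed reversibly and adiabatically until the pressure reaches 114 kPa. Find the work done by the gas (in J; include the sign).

n = P₁V₁/(RT₁) = 68.0×39.1/(8.314×451) = 0.709 mol.
Adiabatic: T₂/T₁ = (P₂/P₁)^((γ−1)/γ) ⇒ T₂ = 451×(1.68)^0.174 = 493 K; V₂ = 25.5 L.
ΔU = nCvΔT = 0.709×39.6×(493−451) = 1190 J.
Q = 0 for an adiabatic process, so W = −ΔU = -1190 J.

-1190 J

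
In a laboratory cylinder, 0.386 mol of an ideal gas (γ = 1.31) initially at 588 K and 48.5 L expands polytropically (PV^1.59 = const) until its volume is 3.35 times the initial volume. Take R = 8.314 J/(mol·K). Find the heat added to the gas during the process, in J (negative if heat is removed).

P₁ = nRT₁/V₁ = 0.386×8.314×588/48.5 = 38.9 kPa.
Polytropic n=1.59: T₂ = T₁(V₁/V₂)^(n−1) = 588×(0.299)^0.59 = 288 K; P₂ = P₁(V₁/V₂)^n = 5.69 kPa.
W = (P₁V₁−P₂V₂)/(n−1) = (38.9×48.5−5.69×162)/0.59 = 1630 J.
ΔU = nCvΔT = 0.386×26.8×(288−588) = -3100 J.
Q = ΔU + W = -1470 J.

-1470 J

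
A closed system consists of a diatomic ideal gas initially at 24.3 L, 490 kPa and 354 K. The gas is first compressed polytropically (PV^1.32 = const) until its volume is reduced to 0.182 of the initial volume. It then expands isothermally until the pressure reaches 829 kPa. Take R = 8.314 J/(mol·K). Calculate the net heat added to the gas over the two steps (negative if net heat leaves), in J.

n = P₁V₁/(RT₁) = 490×24.3/(8.314×354) = 4.05 mol.
Step 1 — Polytropic n=1.32: T₂ = T₁(V₁/V₂)^(n−1) = 354×(5.49)^0.32 = 611 K; P₂ = P₁(V₁/V₂)^n = 4640 kPa.
W = (P₁V₁−P₂V₂)/(n−1) = (490×24.3−4640×4.42)/0.32 = -27000 J.
ΔU = nCvΔT = 4.05×20.8×(611−354) = 21600 J.
Q = ΔU + W = -5400 J.
State after step 1: P = 4640 kPa, V = 4.42 L, T = 611 K.
Step 2 — Isothermal: T stays 611 K; PV = const ⇒ V₂ = 24.8 L, P₂ = 829 kPa.
ΔU = 0 (ideal gas, T constant).
W = nRT ln(V₂/V₁) = 4.05×8.314×611×ln(5.60) = 35400 J.
Q = ΔU + W = 35400 J.
Net over both steps: W = 8420 J, Q = 30000 J, ΔU = 21600 J.

30000 J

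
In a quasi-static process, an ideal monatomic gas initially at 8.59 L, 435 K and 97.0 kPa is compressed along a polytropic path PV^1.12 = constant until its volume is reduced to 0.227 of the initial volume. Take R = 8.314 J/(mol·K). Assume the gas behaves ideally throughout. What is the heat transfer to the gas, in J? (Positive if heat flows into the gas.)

-1110 J

n = P₁V₁/(RT₁) = 97.0×8.59/(8.314×435) = 0.230 mol.
Polytropic n=1.12: T₂ = T₁(V₁/V₂)^(n−1) = 435×(4.41)^0.12 = 520 K; P₂ = P₁(V₁/V₂)^n = 511 kPa.
W = (P₁V₁−P₂V₂)/(n−1) = (97.0×8.59−511×1.95)/0.12 = -1350 J.
ΔU = nCvΔT = 0.230×12.5×(520−435) = 243 J.
Q = ΔU + W = -1110 J.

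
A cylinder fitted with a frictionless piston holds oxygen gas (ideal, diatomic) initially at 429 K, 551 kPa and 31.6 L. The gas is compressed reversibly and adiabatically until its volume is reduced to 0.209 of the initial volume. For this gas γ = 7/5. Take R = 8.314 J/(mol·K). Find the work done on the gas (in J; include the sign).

37900 J

n = P₁V₁/(RT₁) = 551×31.6/(8.314×429) = 4.88 mol.
Adiabatic: TV^(γ−1) = const ⇒ T₂ = 429×(4.78)^0.400 = 802 K; PV^γ = const ⇒ P₂ = 4930 kPa.
ΔU = nCvΔT = 4.88×20.8×(802−429) = 37900 J.
Q = 0 for an adiabatic process, so W = −ΔU = -37900 J.
Work done on the gas = −W_by = 37900 J.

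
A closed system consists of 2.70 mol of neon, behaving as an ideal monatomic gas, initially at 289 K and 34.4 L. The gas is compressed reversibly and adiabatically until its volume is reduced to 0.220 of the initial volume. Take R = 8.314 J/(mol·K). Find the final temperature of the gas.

P₁ = nRT₁/V₁ = 2.70×8.314×289/34.4 = 189 kPa.
Adiabatic: TV^(γ−1) = const ⇒ T₂ = 289×(4.55)^0.667 = 793 K; PV^γ = const ⇒ P₂ = 2350 kPa.

793 K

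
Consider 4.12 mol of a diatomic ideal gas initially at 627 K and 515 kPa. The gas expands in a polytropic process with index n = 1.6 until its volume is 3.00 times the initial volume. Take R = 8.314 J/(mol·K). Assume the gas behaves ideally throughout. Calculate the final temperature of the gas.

324 K

V₁ = nRT₁/P₁ = 4.12×8.314×627/515 = 41.7 L.
Polytropic n=1.6: T₂ = T₁(V₁/V₂)^(n−1) = 627×(0.333)^0.60 = 324 K; P₂ = P₁(V₁/V₂)^n = 88.8 kPa.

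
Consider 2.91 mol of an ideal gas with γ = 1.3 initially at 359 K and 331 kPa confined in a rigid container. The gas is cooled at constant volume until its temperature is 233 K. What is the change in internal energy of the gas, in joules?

-10200 J

V₁ = nRT₁/P₁ = 2.91×8.314×359/331 = 26.2 L.
Isochoric: V stays 26.2 L; P/T = const ⇒ T₂ = 233 K, P₂ = 215 kPa.
For an ideal gas ΔU = nCvΔT with Cv = R/(γ−1) = 27.7 J/(mol·K).
ΔU = 2.91×27.7×(233−359) = -10200 J.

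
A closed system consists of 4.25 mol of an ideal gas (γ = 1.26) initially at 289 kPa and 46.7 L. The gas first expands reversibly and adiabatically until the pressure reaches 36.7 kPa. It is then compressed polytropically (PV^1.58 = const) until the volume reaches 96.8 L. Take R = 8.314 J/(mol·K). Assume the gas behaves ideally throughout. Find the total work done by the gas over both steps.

T₁ = P₁V₁/(nR) = 289×46.7/(4.25×8.314) = 382 K.
Step 1 — Adiabatic: T₂/T₁ = (P₂/P₁)^((γ−1)/γ) ⇒ T₂ = 382×(0.127)^0.206 = 250 K; V₂ = 240 L.
ΔU = nCvΔT = 4.25×32.0×(250−382) = -18000 J.
Q = 0 for an adiabatic process, so W = −ΔU = 18000 J.
State after step 1: P = 36.7 kPa, V = 240 L, T = 250 K.
Step 2 — Polytropic n=1.58: T₂ = T₁(V₁/V₂)^(n−1) = 250×(2.48)^0.58 = 423 K; P₂ = P₁(V₁/V₂)^n = 154 kPa.
W = (P₁V₁−P₂V₂)/(n−1) = (36.7×240−154×96.8)/0.58 = -10600 J.
ΔU = nCvΔT = 4.25×32.0×(423−250) = 23500 J.
Q = ΔU + W = 13000 J.
Net over both steps: W = 7450 J, Q = 13000 J, ΔU = 5540 J.

7450 J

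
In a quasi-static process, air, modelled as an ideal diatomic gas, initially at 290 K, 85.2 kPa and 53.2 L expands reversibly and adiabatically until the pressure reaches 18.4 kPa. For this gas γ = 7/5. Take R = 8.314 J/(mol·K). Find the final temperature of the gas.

187 K

Adiabatic: T₂/T₁ = (P₂/P₁)^((γ−1)/γ) ⇒ T₂ = 290×(0.216)^0.286 = 187 K; V₂ = 159 L.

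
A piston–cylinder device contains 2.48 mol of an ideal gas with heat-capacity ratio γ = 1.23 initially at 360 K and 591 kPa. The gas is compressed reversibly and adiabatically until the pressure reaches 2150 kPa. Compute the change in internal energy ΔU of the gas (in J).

8810 J

V₁ = nRT₁/P₁ = 2.48×8.314×360/591 = 12.6 L.
Adiabatic: T₂/T₁ = (P₂/P₁)^((γ−1)/γ) ⇒ T₂ = 360×(3.64)^0.187 = 458 K; V₂ = 4.40 L.
For an ideal gas ΔU = nCvΔT with Cv = R/(γ−1) = 36.1 J/(mol·K).
ΔU = 2.48×36.1×(458−360) = 8810 J.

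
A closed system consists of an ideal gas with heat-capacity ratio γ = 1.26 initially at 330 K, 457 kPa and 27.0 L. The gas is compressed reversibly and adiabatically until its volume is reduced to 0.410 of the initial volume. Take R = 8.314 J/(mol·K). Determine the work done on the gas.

n = P₁V₁/(RT₁) = 457×27.0/(8.314×330) = 4.50 mol.
Adiabatic: TV^(γ−1) = const ⇒ T₂ = 330×(2.44)^0.260 = 416 K; PV^γ = const ⇒ P₂ = 1410 kPa.
ΔU = nCvΔT = 4.50×32.0×(416−330) = 12400 J.
Q = 0 for an adiabatic process, so W = −ΔU = -12400 J.
Work done on the gas = −W_by = 12400 J.

12400 J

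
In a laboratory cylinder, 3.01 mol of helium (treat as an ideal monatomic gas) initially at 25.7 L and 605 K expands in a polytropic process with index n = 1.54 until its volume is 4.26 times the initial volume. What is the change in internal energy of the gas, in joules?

P₁ = nRT₁/V₁ = 3.01×8.314×605/25.7 = 589 kPa.
Polytropic n=1.54: T₂ = T₁(V₁/V₂)^(n−1) = 605×(0.235)^0.54 = 277 K; P₂ = P₁(V₁/V₂)^n = 63.2 kPa.
For an ideal gas ΔU = nCvΔT with Cv = (3/2)R = 12.5 J/(mol·K).
ΔU = 3.01×12.5×(277−605) = -12300 J.

-12300 J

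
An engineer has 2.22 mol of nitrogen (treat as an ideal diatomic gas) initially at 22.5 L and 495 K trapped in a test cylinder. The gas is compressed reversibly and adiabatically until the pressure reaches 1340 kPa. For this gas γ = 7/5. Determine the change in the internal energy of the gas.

9290 J

P₁ = nRT₁/V₁ = 2.22×8.314×495/22.5 = 406 kPa.
Adiabatic: T₂/T₁ = (P₂/P₁)^((γ−1)/γ) ⇒ T₂ = 495×(3.30)^0.286 = 696 K; V₂ = 9.59 L.
For an ideal gas ΔU = nCvΔT with Cv = (5/2)R = 20.8 J/(mol·K).
ΔU = 2.22×20.8×(696−495) = 9290 J.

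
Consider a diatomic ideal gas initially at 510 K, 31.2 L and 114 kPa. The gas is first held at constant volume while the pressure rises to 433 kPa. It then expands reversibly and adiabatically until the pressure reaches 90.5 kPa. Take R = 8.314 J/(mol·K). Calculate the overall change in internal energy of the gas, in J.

n = P₁V₁/(RT₁) = 114×31.2/(8.314×510) = 0.839 mol.
Step 1 — Isochoric: V stays 31.2 L; P/T = const ⇒ T₂ = 1940 K, P₂ = 433 kPa.
W = 0 (no volume change).
ΔU = nCvΔT = 0.839×20.8×(1940−510) = 24900 J.
Q = ΔU = 24900 J.
State after step 1: P = 433 kPa, V = 31.2 L, T = 1940 K.
Step 2 — Adiabatic: T₂/T₁ = (P₂/P₁)^((γ−1)/γ) ⇒ T₂ = 1940×(0.209)^0.286 = 1240 K; V₂ = 95.4 L.
ΔU = nCvΔT = 0.839×20.8×(1240−1940) = -12200 J.
Q = 0 for an adiabatic process, so W = −ΔU = 12200 J.
Net over both steps: W = 12200 J, Q = 24900 J, ΔU = 12700 J.

12700 J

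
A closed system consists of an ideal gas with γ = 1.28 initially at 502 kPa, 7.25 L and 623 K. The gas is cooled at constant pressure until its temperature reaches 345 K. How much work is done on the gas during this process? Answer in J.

1620 J

n = P₁V₁/(RT₁) = 502×7.25/(8.314×623) = 0.703 mol.
Isobaric: P stays 502 kPa; V/T = const ⇒ T₂ = 345 K, V₂ = 4.01 L.
W = PΔV = 502×(4.01−7.25) kPa·L = -1620 J.
Work done on the gas = −W_by = 1620 J.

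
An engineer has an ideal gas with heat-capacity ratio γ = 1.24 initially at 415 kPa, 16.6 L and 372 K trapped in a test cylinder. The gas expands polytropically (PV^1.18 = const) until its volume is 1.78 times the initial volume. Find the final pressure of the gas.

210 kPa

Polytropic n=1.18: T₂ = T₁(V₁/V₂)^(n−1) = 372×(0.562)^0.18 = 335 K; P₂ = P₁(V₁/V₂)^n = 210 kPa.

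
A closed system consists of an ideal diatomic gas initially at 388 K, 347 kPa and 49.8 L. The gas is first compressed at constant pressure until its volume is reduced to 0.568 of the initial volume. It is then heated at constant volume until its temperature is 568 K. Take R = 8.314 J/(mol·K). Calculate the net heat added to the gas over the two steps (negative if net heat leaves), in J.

12600 J

n = P₁V₁/(RT₁) = 347×49.8/(8.314×388) = 5.36 mol.
Step 1 — Isobaric: P stays 347 kPa; V/T = const ⇒ T₂ = 220 K, V₂ = 28.3 L.
W = PΔV = 347×(28.3−49.8) kPa·L = -7470 J.
ΔU = nCvΔT = 5.36×20.8×(220−388) = -18700 J.
Q = ΔU + W = nCpΔT = -26100 J.
State after step 1: P = 347 kPa, V = 28.3 L, T = 220 K.
Step 2 — Isochoric: V stays 28.3 L; P/T = const ⇒ T₂ = 568 K, P₂ = 894 kPa.
W = 0 (no volume change).
ΔU = nCvΔT = 5.36×20.8×(568−220) = 38700 J.
Q = ΔU = 38700 J.
Net over both steps: W = -7470 J, Q = 12600 J, ΔU = 20000 J.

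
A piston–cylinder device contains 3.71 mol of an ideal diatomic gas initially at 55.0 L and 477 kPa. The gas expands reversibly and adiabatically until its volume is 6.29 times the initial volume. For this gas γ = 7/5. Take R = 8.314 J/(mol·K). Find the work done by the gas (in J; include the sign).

T₁ = P₁V₁/(nR) = 477×55.0/(3.71×8.314) = 851 K.
Adiabatic: TV^(γ−1) = const ⇒ T₂ = 851×(0.159)^0.400 = 408 K; PV^γ = const ⇒ P₂ = 36.3 kPa.
ΔU = nCvΔT = 3.71×20.8×(408−851) = -34200 J.
Q = 0 for an adiabatic process, so W = −ΔU = 34200 J.

34200 J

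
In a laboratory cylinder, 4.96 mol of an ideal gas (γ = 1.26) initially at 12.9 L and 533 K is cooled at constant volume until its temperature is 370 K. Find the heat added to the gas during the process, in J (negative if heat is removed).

-25900 J

P₁ = nRT₁/V₁ = 4.96×8.314×533/12.9 = 1700 kPa.
Isochoric: V stays 12.9 L; P/T = const ⇒ T₂ = 370 K, P₂ = 1180 kPa.
W = 0 (no volume change).
ΔU = nCvΔT = 4.96×32.0×(370−533) = -25900 J.
Q = ΔU = -25900 J.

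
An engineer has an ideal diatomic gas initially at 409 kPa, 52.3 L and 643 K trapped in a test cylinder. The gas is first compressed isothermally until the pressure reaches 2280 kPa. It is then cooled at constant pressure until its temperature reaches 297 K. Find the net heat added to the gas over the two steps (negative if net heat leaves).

-77000 J

n = P₁V₁/(RT₁) = 409×52.3/(8.314×643) = 4.00 mol.
Step 1 — Isothermal: T stays 643 K; PV = const ⇒ V₂ = 9.38 L, P₂ = 2280 kPa.
ΔU = 0 (ideal gas, T constant).
W = nRT ln(V₂/V₁) = 4.00×8.314×643×ln(0.179) = -36800 J.
Q = ΔU + W = -36800 J.
State after step 1: P = 2280 kPa, V = 9.38 L, T = 643 K.
Step 2 — Isobaric: P stays 2280 kPa; V/T = const ⇒ T₂ = 297 K, V₂ = 4.33 L.
W = PΔV = 2280×(4.33−9.38) kPa·L = -11500 J.
ΔU = nCvΔT = 4.00×20.8×(297−643) = -28800 J.
Q = ΔU + W = nCpΔT = -40300 J.
Net over both steps: W = -48300 J, Q = -77000 J, ΔU = -28800 J.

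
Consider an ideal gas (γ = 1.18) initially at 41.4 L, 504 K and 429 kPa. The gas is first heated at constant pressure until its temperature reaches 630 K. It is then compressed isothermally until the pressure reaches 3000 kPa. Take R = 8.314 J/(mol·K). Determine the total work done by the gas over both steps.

-38700 J

n = P₁V₁/(RT₁) = 429×41.4/(8.314×504) = 4.24 mol.
Step 1 — Isobaric: P stays 429 kPa; V/T = const ⇒ T₂ = 630 K, V₂ = 51.8 L.
W = PΔV = 429×(51.8−41.4) kPa·L = 4440 J.
ΔU = nCvΔT = 4.24×46.2×(630−504) = 24700 J.
Q = ΔU + W = nCpΔT = 29100 J.
State after step 1: P = 429 kPa, V = 51.8 L, T = 630 K.
Step 2 — Isothermal: T stays 630 K; PV = const ⇒ V₂ = 7.40 L, P₂ = 3000 kPa.
ΔU = 0 (ideal gas, T constant).
W = nRT ln(V₂/V₁) = 4.24×8.314×630×ln(0.143) = -43200 J.
Q = ΔU + W = -43200 J.
Net over both steps: W = -38700 J, Q = -14100 J, ΔU = 24700 J.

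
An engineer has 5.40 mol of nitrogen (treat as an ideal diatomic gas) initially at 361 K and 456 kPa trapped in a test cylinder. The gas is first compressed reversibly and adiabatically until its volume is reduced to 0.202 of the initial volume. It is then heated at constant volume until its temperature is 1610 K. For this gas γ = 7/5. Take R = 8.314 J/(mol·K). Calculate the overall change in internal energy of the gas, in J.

V₁ = nRT₁/P₁ = 5.40×8.314×361/456 = 35.5 L.
Step 1 — Adiabatic: TV^(γ−1) = const ⇒ T₂ = 361×(4.95)^0.400 = 684 K; PV^γ = const ⇒ P₂ = 4280 kPa.
ΔU = nCvΔT = 5.40×20.8×(684−361) = 36300 J.
Q = 0 for an adiabatic process, so W = −ΔU = -36300 J.
State after step 1: P = 4280 kPa, V = 7.18 L, T = 684 K.
Step 2 — Isochoric: V stays 7.18 L; P/T = const ⇒ T₂ = 1610 K, P₂ = 10100 kPa.
W = 0 (no volume change).
ΔU = nCvΔT = 5.40×20.8×(1610−684) = 104000 J.
Q = ΔU = 104000 J.
Net over both steps: W = -36300 J, Q = 104000 J, ΔU = 140000 J.

140000 J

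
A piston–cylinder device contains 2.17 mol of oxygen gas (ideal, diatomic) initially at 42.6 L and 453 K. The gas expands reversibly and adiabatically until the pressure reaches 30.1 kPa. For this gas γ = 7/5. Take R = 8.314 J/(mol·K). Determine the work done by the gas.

8400 J

P₁ = nRT₁/V₁ = 2.17×8.314×453/42.6 = 192 kPa.
Adiabatic: T₂/T₁ = (P₂/P₁)^((γ−1)/γ) ⇒ T₂ = 453×(0.157)^0.286 = 267 K; V₂ = 160 L.
ΔU = nCvΔT = 2.17×20.8×(267−453) = -8400 J.
Q = 0 for an adiabatic process, so W = −ΔU = 8400 J.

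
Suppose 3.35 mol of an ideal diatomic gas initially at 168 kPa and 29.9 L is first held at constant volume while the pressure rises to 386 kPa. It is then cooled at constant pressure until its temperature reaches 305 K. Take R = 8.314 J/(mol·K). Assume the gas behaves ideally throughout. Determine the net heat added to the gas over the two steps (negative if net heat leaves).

5630 J

T₁ = P₁V₁/(nR) = 168×29.9/(3.35×8.314) = 180 K.
Step 1 — Isochoric: V stays 29.9 L; P/T = const ⇒ T₂ = 414 K, P₂ = 386 kPa.
W = 0 (no volume change).
ΔU = nCvΔT = 3.35×20.8×(414−180) = 16300 J.
Q = ΔU = 16300 J.
State after step 1: P = 386 kPa, V = 29.9 L, T = 414 K.
Step 2 — Isobaric: P stays 386 kPa; V/T = const ⇒ T₂ = 305 K, V₂ = 22.0 L.
W = PΔV = 386×(22.0−29.9) kPa·L = -3050 J.
ΔU = nCvΔT = 3.35×20.8×(305−414) = -7620 J.
Q = ΔU + W = nCpΔT = -10700 J.
Net over both steps: W = -3050 J, Q = 5630 J, ΔU = 8680 J.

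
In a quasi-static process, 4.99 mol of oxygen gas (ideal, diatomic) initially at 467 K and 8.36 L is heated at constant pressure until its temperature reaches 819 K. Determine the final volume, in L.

14.7 L

P₁ = nRT₁/V₁ = 4.99×8.314×467/8.36 = 2320 kPa.
Isobaric: P stays 2320 kPa; V/T = const ⇒ T₂ = 819 K, V₂ = 14.7 L.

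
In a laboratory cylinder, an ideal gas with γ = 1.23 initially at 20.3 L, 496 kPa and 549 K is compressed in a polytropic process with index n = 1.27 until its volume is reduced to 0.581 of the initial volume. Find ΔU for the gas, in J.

6910 J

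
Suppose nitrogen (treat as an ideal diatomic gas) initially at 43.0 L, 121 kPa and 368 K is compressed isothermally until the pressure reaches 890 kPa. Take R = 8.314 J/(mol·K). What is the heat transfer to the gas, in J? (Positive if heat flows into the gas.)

-10400 J

n = P₁V₁/(RT₁) = 121×43.0/(8.314×368) = 1.70 mol.
Isothermal: T stays 368 K; PV = const ⇒ V₂ = 5.85 L, P₂ = 890 kPa.
ΔU = 0 (ideal gas, T constant).
W = nRT ln(V₂/V₁) = 1.70×8.314×368×ln(0.136) = -10400 J.
Q = ΔU + W = -10400 J.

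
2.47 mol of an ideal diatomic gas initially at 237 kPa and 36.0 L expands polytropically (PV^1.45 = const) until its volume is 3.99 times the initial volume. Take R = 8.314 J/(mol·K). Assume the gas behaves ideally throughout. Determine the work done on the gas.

T₁ = P₁V₁/(nR) = 237×36.0/(2.47×8.314) = 415 K.
Polytropic n=1.45: T₂ = T₁(V₁/V₂)^(n−1) = 415×(0.251)^0.45 = 223 K; P₂ = P₁(V₁/V₂)^n = 31.9 kPa.
W = (P₁V₁−P₂V₂)/(n−1) = (237×36.0−31.9×144)/0.45 = 8790 J.
Work done on the gas = −W_by = -8790 J.

-8790 J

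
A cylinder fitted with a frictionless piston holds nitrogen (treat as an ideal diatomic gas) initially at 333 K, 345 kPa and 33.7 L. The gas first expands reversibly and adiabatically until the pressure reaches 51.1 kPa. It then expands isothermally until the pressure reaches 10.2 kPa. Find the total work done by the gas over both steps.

n = P₁V₁/(RT₁) = 345×33.7/(8.314×333) = 4.20 mol.
Step 1 — Adiabatic: T₂/T₁ = (P₂/P₁)^((γ−1)/γ) ⇒ T₂ = 333×(0.148)^0.286 = 193 K; V₂ = 132 L.
ΔU = nCvΔT = 4.20×20.8×(193−333) = -12200 J.
Q = 0 for an adiabatic process, so W = −ΔU = 12200 J.
State after step 1: P = 51.1 kPa, V = 132 L, T = 193 K.
Step 2 — Isothermal: T stays 193 K; PV = const ⇒ V₂ = 661 L, P₂ = 10.2 kPa.
ΔU = 0 (ideal gas, T constant).
W = nRT ln(V₂/V₁) = 4.20×8.314×193×ln(5.01) = 10900 J.
Q = ΔU + W = 10900 J.
Net over both steps: W = 23100 J, Q = 10900 J, ΔU = -12200 J.

23100 J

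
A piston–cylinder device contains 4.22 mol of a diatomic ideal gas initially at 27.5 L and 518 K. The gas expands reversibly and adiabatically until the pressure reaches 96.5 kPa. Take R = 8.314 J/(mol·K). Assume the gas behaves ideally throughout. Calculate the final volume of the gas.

109 L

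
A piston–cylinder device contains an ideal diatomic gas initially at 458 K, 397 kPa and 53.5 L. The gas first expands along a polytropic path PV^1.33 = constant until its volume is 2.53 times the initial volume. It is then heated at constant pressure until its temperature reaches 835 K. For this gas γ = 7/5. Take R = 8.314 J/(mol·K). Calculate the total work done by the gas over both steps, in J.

n = P₁V₁/(RT₁) = 397×53.5/(8.314×458) = 5.58 mol.
Step 1 — Polytropic n=1.33: T₂ = T₁(V₁/V₂)^(n−1) = 458×(0.395)^0.33 = 337 K; P₂ = P₁(V₁/V₂)^n = 116 kPa.
W = (P₁V₁−P₂V₂)/(n−1) = (397×53.5−116×135)/0.33 = 17000 J.
ΔU = nCvΔT = 5.58×20.8×(337−458) = -14000 J.
Q = ΔU + W = 2970 J.
State after step 1: P = 116 kPa, V = 135 L, T = 337 K.
Step 2 — Isobaric: P stays 116 kPa; V/T = const ⇒ T₂ = 835 K, V₂ = 335 L.
W = PΔV = 116×(335−135) kPa·L = 23100 J.
ΔU = nCvΔT = 5.58×20.8×(835−337) = 57700 J.
Q = ΔU + W = nCpΔT = 80800 J.
Net over both steps: W = 40100 J, Q = 83800 J, ΔU = 43700 J.

40100 J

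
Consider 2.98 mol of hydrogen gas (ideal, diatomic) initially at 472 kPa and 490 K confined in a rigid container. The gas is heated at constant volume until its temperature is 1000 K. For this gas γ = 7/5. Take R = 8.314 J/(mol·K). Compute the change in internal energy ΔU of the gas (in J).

31600 J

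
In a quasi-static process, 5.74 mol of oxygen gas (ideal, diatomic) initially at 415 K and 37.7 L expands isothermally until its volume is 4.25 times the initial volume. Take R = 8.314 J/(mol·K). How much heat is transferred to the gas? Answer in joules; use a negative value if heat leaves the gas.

28700 J

P₁ = nRT₁/V₁ = 5.74×8.314×415/37.7 = 525 kPa.
Isothermal: T stays 415 K; PV = const ⇒ V₂ = 160 L, P₂ = 124 kPa.
ΔU = 0 (ideal gas, T constant).
W = nRT ln(V₂/V₁) = 5.74×8.314×415×ln(4.25) = 28700 J.
Q = ΔU + W = 28700 J.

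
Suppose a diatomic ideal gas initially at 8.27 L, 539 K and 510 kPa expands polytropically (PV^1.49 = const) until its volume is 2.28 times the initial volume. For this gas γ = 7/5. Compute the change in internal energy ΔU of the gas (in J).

-3500 J

n = P₁V₁/(RT₁) = 510×8.27/(8.314×539) = 0.941 mol.
Polytropic n=1.49: T₂ = T₁(V₁/V₂)^(n−1) = 539×(0.439)^0.49 = 360 K; P₂ = P₁(V₁/V₂)^n = 149 kPa.
For an ideal gas ΔU = nCvΔT with Cv = (5/2)R = 20.8 J/(mol·K).
ΔU = 0.941×20.8×(360−539) = -3500 J.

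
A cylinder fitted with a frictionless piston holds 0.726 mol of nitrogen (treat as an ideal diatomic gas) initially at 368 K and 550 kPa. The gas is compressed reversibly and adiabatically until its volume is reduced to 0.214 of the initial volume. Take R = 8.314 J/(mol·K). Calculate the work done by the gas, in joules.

-4740 J

V₁ = nRT₁/P₁ = 0.726×8.314×368/550 = 4.04 L.
Adiabatic: TV^(γ−1) = const ⇒ T₂ = 368×(4.67)^0.400 = 682 K; PV^γ = const ⇒ P₂ = 4760 kPa.
ΔU = nCvΔT = 0.726×20.8×(682−368) = 4740 J.
Q = 0 for an adiabatic process, so W = −ΔU = -4740 J.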